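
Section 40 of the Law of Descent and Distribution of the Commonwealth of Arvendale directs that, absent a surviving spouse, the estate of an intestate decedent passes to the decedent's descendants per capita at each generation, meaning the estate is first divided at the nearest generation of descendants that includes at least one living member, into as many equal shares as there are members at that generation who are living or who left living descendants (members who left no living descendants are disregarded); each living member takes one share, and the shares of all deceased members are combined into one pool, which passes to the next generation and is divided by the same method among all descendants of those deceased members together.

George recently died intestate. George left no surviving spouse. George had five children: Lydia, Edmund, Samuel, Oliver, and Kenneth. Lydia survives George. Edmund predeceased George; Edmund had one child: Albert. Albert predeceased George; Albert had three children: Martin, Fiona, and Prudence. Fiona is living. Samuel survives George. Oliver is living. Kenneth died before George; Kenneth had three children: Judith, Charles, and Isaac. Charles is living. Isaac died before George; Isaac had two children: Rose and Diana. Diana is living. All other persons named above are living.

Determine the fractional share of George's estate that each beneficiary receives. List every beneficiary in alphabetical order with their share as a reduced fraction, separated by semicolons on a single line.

Charles 1/10; Diana 1/25; Fiona 1/25; Judith 1/10; Lydia 1/5; Martin 1/25; Oliver 1/5; Prudence 1/25; Rose 1/25; Samuel 1/5

There is no surviving spouse, so the entire estate passes to George's descendants per capita at each generation.
At generation 1 (Lydia, Edmund, Samuel, Oliver, Kenneth) there are 5 shares of (1)/5 = 1/5 each.
Living: Lydia, Samuel, and Oliver — each takes 1/5.
Deceased: Edmund and Kenneth. Their combined 2/5 is pooled and carried to generation 2.
At generation 2 (Albert, Judith, Charles, Isaac) there are 4 shares of (2/5)/4 = 1/10 each.
Living: Judith and Charles — each takes 1/10.
Deceased: Albert and Isaac. Their combined 1/5 is pooled and carried to generation 3.
At generation 3 (Martin, Fiona, Prudence, Rose, Diana) there are 5 shares of (1/5)/5 = 1/25 each.
Living: Martin, Fiona, Prudence, Rose, and Diana — each takes 1/25.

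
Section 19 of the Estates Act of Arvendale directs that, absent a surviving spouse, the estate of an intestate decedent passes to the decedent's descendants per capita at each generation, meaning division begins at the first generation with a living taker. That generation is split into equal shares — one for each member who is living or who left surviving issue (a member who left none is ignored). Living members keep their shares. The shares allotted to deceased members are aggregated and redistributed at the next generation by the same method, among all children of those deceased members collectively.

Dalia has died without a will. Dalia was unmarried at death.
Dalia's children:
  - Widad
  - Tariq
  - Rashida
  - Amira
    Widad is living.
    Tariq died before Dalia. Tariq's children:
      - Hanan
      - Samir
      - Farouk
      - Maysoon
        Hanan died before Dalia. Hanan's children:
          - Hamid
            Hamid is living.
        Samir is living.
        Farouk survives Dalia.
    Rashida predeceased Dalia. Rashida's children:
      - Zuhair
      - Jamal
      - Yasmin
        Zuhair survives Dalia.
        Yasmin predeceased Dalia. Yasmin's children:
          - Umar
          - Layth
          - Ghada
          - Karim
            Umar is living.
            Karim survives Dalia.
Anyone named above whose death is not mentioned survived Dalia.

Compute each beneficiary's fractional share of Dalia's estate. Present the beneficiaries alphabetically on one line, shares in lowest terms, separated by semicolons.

Amira 1/4; Farouk 1/14; Ghada 1/35; Hamid 1/35; Jamal 1/14; Karim 1/35; Layth 1/35; Maysoon 1/14; Samir 1/14; Umar 1/35; Widad 1/4; Zuhair 1/14

There is no surviving spouse, so the entire estate passes to Dalia's descendants per capita at each generation.
At generation 1 (Widad, Tariq, Rashida, Amira) there are 4 shares of (1)/4 = 1/4 each.
Living: Widad and Amira — each takes 1/4.
Deceased: Tariq and Rashida. Their combined 1/2 is pooled and carried to generation 2.
At generation 2 (Hanan, Samir, Farouk, Maysoon, Zuhair, Jamal, Yasmin) there are 7 shares of (1/2)/7 = 1/14 each.
Living: Samir, Farouk, Maysoon, Zuhair, and Jamal — each takes 1/14.
Deceased: Hanan and Yasmin. Their combined 1/7 is pooled and carried to generation 3.
At generation 3 (Hamid, Umar, Layth, Ghada, Karim) there are 5 shares of (1/7)/5 = 1/35 each.
Living: Hamid, Umar, Layth, Ghada, and Karim — each takes 1/35.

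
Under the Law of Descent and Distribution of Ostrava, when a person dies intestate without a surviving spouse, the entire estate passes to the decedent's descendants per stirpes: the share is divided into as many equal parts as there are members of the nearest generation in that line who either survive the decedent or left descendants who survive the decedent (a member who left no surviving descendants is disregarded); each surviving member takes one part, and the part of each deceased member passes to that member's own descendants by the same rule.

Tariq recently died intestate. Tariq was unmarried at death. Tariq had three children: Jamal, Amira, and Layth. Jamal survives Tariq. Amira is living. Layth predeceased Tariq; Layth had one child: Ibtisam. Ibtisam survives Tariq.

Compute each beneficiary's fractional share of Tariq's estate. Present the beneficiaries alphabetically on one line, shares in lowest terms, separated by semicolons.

There is no surviving spouse, so the entire estate passes to Tariq's descendants per stirpes.
The estate is divided into 3 equal shares of 1/3 among Jamal, Amira, Layth.
Jamal is living and takes 1/3.
Amira is living and takes 1/3.
Layth predeceased; the 1/3 allotted to Layth's branch passes to Layth's issue by representation.
Ibtisam is the sole taker at this level and receives the full 1/3.

Amira 1/3; Ibtisam 1/3; Jamal 1/3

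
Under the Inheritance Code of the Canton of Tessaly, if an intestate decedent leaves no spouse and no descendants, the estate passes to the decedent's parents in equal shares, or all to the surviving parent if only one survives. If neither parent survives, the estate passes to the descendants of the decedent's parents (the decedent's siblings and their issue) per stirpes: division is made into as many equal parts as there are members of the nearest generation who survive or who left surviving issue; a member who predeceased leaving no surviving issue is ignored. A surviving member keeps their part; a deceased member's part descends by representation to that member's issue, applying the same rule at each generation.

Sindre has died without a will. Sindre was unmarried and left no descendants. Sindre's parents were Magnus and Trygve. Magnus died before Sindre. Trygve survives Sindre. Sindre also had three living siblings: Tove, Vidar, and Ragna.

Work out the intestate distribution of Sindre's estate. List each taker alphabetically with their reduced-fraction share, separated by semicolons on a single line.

Only one parent, Trygve, survives, so Trygve takes the entire estate. The siblings take nothing because a surviving parent has priority.

Trygve 1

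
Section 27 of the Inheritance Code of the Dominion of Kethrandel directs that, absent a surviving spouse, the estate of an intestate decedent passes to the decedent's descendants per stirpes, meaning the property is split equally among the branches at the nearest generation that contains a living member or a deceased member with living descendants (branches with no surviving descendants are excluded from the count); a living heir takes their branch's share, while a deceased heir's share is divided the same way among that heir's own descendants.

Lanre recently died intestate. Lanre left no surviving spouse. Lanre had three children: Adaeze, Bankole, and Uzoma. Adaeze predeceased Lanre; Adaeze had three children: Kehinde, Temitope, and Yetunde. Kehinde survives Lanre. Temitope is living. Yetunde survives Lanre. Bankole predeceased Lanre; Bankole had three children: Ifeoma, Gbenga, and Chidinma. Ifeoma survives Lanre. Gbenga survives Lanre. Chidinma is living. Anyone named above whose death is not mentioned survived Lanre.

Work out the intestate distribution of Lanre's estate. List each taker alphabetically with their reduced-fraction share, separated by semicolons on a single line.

There is no surviving spouse, so the entire estate passes to Lanre's descendants per stirpes.
The estate is divided into 3 equal shares of 1/3 among Adaeze, Bankole, Uzoma.
Adaeze predeceased; the 1/3 allotted to Adaeze's branch passes to Adaeze's issue by representation.
The 1/3 is divided into 3 equal shares of 1/9 among Kehinde, Temitope, Yetunde.
Kehinde is living and takes 1/9.
Temitope is living and takes 1/9.
Yetunde is living and takes 1/9.
Bankole predeceased; the 1/3 allotted to Bankole's branch passes to Bankole's issue by representation.
The 1/3 is divided into 3 equal shares of 1/9 among Ifeoma, Gbenga, Chidinma.
Ifeoma is living and takes 1/9.
Gbenga is living and takes 1/9.
Chidinma is living and takes 1/9.
Uzoma is living and takes 1/3.

Chidinma 1/9; Gbenga 1/9; Ifeoma 1/9; Kehinde 1/9; Temitope 1/9; Uzoma 1/3; Yetunde 1/9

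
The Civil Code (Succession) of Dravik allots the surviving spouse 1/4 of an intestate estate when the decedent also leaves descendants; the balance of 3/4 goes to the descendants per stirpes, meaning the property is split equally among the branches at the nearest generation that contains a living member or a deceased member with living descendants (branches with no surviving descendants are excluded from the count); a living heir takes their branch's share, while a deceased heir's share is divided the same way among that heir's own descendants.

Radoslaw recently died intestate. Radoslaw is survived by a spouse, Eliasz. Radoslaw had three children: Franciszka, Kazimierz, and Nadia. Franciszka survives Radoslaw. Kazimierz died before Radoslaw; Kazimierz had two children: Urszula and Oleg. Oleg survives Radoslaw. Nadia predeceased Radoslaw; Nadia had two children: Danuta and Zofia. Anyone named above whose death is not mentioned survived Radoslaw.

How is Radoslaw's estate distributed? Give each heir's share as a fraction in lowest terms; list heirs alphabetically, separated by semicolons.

Danuta 1/8; Eliasz 1/4; Franciszka 1/4; Oleg 1/8; Urszula 1/8; Zofia 1/8

Eliasz, as surviving spouse, takes 1/4.
The remaining 3/4 passes to Radoslaw's descendants per stirpes.
The 3/4 is divided into 3 equal shares of 1/4 among Franciszka, Kazimierz, Nadia.
Franciszka is living and takes 1/4.
Kazimierz predeceased; the 1/4 allotted to Kazimierz's branch passes to Kazimierz's issue by representation.
The 1/4 is divided into 2 equal shares of 1/8 among Urszula, Oleg.
Urszula is living and takes 1/8.
Oleg is living and takes 1/8.
Nadia predeceased; the 1/4 allotted to Nadia's branch passes to Nadia's issue by representation.
The 1/4 is divided into 2 equal shares of 1/8 among Danuta, Zofia.
Danuta is living and takes 1/8.
Zofia is living and takes 1/8.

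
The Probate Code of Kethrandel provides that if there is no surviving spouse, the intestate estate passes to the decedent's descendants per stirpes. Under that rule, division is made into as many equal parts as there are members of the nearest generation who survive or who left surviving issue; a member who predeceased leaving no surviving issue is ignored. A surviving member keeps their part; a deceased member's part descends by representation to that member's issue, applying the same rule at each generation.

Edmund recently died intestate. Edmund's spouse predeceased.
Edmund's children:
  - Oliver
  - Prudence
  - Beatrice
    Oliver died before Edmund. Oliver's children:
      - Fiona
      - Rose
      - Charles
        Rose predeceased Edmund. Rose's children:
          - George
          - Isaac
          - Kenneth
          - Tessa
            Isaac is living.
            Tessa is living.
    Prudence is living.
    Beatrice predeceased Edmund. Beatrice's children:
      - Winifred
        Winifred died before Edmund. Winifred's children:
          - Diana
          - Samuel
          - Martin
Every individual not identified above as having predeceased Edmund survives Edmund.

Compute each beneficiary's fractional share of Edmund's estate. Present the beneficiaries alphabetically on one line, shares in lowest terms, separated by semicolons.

Charles 1/9; Diana 1/9; Fiona 1/9; George 1/36; Isaac 1/36; Kenneth 1/36; Martin 1/9; Prudence 1/3; Samuel 1/9; Tessa 1/36

There is no surviving spouse, so the entire estate passes to Edmund's descendants per stirpes.
The estate is divided into 3 equal shares of 1/3 among Oliver, Prudence, Beatrice.
Oliver predeceased; the 1/3 allotted to Oliver's branch passes to Oliver's issue by representation.
The 1/3 is divided into 3 equal shares of 1/9 among Fiona, Rose, Charles.
Fiona is living and takes 1/9.
Rose predeceased; the 1/9 allotted to Rose's branch passes to Rose's issue by representation.
The 1/9 is divided into 4 equal shares of 1/36 among George, Isaac, Kenneth, Tessa.
George is living and takes 1/36.
Isaac is living and takes 1/36.
Kenneth is living and takes 1/36.
Tessa is living and takes 1/36.
Charles is living and takes 1/9.
Prudence is living and takes 1/3.
Beatrice predeceased; the 1/3 allotted to Beatrice's branch passes to Beatrice's issue by representation.
Winifred's line is the sole branch at this level, so the full 1/3 passes to Winifred's issue by representation.
The 1/3 is divided into 3 equal shares of 1/9 among Diana, Samuel, Martin.
Diana is living and takes 1/9.
Samuel is living and takes 1/9.
Martin is living and takes 1/9.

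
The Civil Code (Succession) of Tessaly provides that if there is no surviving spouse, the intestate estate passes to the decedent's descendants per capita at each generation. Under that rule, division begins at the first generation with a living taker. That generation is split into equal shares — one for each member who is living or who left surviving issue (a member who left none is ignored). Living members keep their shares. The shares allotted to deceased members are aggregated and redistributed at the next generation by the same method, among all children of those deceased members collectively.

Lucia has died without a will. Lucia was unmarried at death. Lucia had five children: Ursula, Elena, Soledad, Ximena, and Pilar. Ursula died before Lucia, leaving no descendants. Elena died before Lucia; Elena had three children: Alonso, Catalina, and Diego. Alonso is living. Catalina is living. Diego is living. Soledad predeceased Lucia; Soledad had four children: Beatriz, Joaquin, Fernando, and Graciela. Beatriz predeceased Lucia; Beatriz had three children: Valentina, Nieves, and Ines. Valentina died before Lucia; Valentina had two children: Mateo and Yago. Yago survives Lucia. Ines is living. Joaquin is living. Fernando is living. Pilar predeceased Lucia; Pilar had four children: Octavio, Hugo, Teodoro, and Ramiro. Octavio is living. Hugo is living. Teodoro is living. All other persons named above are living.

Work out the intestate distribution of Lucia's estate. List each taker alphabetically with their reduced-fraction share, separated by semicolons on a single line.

There is no surviving spouse, so the entire estate passes to Lucia's descendants per capita at each generation.
At generation 1 (Elena, Soledad, Ximena, Pilar) there are 4 shares of (1)/4 = 1/4 each.
Living: Ximena — each takes 1/4.
Deceased: Elena, Soledad, and Pilar. Their combined 3/4 is pooled and carried to generation 2.
At generation 2 (Alonso, Catalina, Diego, Beatriz, Joaquin, Fernando, Graciela, Octavio, Hugo, Teodoro, Ramiro) there are 11 shares of (3/4)/11 = 3/44 each.
Living: Alonso, Catalina, Diego, Joaquin, Fernando, Graciela, Octavio, Hugo, Teodoro, and Ramiro — each takes 3/44.
Deceased: Beatriz. That 3/44 share is carried to generation 3.
At generation 3 (Valentina, Nieves, Ines) there are 3 shares of (3/44)/3 = 1/44 each.
Living: Nieves and Ines — each takes 1/44.
Deceased: Valentina. That 1/44 share is carried to generation 4.
At generation 4 (Mateo, Yago) there are 2 shares of (1/44)/2 = 1/88 each.
Living: Mateo and Yago — each takes 1/88.

Alonso 3/44; Catalina 3/44; Diego 3/44; Fernando 3/44; Graciela 3/44; Hugo 3/44; Ines 1/44; Joaquin 3/44; Mateo 1/88; Nieves 1/44; Octavio 3/44; Ramiro 3/44; Teodoro 3/44; Ximena 1/4; Yago 1/88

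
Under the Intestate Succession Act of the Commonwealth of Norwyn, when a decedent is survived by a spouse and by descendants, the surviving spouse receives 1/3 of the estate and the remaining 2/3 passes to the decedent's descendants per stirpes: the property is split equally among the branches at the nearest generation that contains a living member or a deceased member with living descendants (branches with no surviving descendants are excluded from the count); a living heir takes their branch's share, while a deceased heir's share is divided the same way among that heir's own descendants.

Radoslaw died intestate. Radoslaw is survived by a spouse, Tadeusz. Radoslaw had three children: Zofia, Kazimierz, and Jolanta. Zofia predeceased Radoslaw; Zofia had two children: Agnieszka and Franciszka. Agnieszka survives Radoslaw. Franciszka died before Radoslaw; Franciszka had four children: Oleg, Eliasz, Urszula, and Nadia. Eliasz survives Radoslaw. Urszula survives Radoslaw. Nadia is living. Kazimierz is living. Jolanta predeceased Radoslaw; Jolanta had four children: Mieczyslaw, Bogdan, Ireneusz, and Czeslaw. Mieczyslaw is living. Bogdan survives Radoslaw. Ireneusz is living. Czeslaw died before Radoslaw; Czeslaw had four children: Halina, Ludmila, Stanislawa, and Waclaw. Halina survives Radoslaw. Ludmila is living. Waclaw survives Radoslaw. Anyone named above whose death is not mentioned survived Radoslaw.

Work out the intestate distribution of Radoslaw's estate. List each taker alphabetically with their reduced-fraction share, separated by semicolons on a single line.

Tadeusz, as surviving spouse, takes 1/3.
The remaining 2/3 passes to Radoslaw's descendants per stirpes.
The 2/3 is divided into 3 equal shares of 2/9 among Zofia, Kazimierz, Jolanta.
Zofia predeceased; the 2/9 allotted to Zofia's branch passes to Zofia's issue by representation.
The 2/9 is divided into 2 equal shares of 1/9 among Agnieszka, Franciszka.
Agnieszka is living and takes 1/9.
Franciszka predeceased; the 1/9 allotted to Franciszka's branch passes to Franciszka's issue by representation.
The 1/9 is divided into 4 equal shares of 1/36 among Oleg, Eliasz, Urszula, Nadia.
Oleg is living and takes 1/36.
Eliasz is living and takes 1/36.
Urszula is living and takes 1/36.
Nadia is living and takes 1/36.
Kazimierz is living and takes 2/9.
Jolanta predeceased; the 2/9 allotted to Jolanta's branch passes to Jolanta's issue by representation.
The 2/9 is divided into 4 equal shares of 1/18 among Mieczyslaw, Bogdan, Ireneusz, Czeslaw.
Mieczyslaw is living and takes 1/18.
Bogdan is living and takes 1/18.
Ireneusz is living and takes 1/18.
Czeslaw predeceased; the 1/18 allotted to Czeslaw's branch passes to Czeslaw's issue by representation.
The 1/18 is divided into 4 equal shares of 1/72 among Halina, Ludmila, Stanislawa, Waclaw.
Halina is living and takes 1/72.
Ludmila is living and takes 1/72.
Stanislawa is living and takes 1/72.
Waclaw is living and takes 1/72.

Agnieszka 1/9; Bogdan 1/18; Eliasz 1/36; Halina 1/72; Ireneusz 1/18; Kazimierz 2/9; Ludmila 1/72; Mieczyslaw 1/18; Nadia 1/36; Oleg 1/36; Stanislawa 1/72; Tadeusz 1/3; Urszula 1/36; Waclaw 1/72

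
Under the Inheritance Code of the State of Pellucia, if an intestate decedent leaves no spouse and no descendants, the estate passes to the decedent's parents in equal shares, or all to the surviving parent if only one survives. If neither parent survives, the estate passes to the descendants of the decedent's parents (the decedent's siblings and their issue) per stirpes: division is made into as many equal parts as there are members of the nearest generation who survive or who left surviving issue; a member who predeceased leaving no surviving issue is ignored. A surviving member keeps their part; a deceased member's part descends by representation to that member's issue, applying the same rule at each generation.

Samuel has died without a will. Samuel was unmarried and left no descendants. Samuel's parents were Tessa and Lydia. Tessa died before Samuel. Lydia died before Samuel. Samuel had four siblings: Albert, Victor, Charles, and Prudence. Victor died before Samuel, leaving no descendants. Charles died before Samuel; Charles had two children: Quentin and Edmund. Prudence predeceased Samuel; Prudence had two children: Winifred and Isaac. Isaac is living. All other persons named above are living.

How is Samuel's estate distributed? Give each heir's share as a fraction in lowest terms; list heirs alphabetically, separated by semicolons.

Albert 1/3; Edmund 1/6; Isaac 1/6; Quentin 1/6; Winifred 1/6

Neither parent survives and there are no descendants, so the estate passes to Samuel's siblings and their issue per stirpes.
Victor left no surviving issue, so that branch lapses and is disregarded.
The estate is divided into 3 equal shares of 1/3 among Albert, Charles, Prudence.
Albert is living and takes 1/3.
Charles predeceased; the 1/3 allotted to Charles's branch passes to Charles's issue by representation.
The 1/3 is divided into 2 equal shares of 1/6 among Quentin, Edmund.
Quentin is living and takes 1/6.
Edmund is living and takes 1/6.
Prudence predeceased; the 1/3 allotted to Prudence's branch passes to Prudence's issue by representation.
The 1/3 is divided into 2 equal shares of 1/6 among Winifred, Isaac.
Winifred is living and takes 1/6.
Isaac is living and takes 1/6.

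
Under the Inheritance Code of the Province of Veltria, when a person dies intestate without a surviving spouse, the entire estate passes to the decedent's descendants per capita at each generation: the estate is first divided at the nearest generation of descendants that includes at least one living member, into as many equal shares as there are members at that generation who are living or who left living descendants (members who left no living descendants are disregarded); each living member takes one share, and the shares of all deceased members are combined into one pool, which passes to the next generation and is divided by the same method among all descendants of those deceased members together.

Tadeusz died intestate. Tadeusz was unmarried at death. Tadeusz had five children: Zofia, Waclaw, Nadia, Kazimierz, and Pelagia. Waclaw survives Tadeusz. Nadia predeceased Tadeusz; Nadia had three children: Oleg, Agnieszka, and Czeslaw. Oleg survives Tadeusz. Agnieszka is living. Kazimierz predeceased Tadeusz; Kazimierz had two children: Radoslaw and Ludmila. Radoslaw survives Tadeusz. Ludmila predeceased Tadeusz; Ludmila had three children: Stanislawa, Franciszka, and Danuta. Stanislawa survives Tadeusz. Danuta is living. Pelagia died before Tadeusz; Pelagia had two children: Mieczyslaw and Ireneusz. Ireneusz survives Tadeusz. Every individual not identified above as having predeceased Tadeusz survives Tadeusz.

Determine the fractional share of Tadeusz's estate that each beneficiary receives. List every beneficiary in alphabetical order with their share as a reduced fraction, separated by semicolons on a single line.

There is no surviving spouse, so the entire estate passes to Tadeusz's descendants per capita at each generation.
At generation 1 (Zofia, Waclaw, Nadia, Kazimierz, Pelagia) there are 5 shares of (1)/5 = 1/5 each.
Living: Zofia and Waclaw — each takes 1/5.
Deceased: Nadia, Kazimierz, and Pelagia. Their combined 3/5 is pooled and carried to generation 2.
At generation 2 (Oleg, Agnieszka, Czeslaw, Radoslaw, Ludmila, Mieczyslaw, Ireneusz) there are 7 shares of (3/5)/7 = 3/35 each.
Living: Oleg, Agnieszka, Czeslaw, Radoslaw, Mieczyslaw, and Ireneusz — each takes 3/35.
Deceased: Ludmila. That 3/35 share is carried to generation 3.
At generation 3 (Stanislawa, Franciszka, Danuta) there are 3 shares of (3/35)/3 = 1/35 each.
Living: Stanislawa, Franciszka, and Danuta — each takes 1/35.

Agnieszka 3/35; Czeslaw 3/35; Danuta 1/35; Franciszka 1/35; Ireneusz 3/35; Mieczyslaw 3/35; Oleg 3/35; Radoslaw 3/35; Stanislawa 1/35; Waclaw 1/5; Zofia 1/5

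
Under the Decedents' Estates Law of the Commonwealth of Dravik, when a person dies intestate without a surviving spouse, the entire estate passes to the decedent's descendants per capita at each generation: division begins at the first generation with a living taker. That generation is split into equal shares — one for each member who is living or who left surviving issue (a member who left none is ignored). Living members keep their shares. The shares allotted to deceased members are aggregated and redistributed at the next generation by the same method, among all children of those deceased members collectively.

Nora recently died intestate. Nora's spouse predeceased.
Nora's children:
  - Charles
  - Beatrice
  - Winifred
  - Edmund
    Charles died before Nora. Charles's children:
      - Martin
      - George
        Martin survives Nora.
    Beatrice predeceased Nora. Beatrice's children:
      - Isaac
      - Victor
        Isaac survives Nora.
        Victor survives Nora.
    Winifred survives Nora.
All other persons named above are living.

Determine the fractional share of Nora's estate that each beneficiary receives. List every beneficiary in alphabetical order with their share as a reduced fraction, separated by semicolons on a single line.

There is no surviving spouse, so the entire estate passes to Nora's descendants per capita at each generation.
At generation 1 (Charles, Beatrice, Winifred, Edmund) there are 4 shares of (1)/4 = 1/4 each.
Living: Winifred and Edmund — each takes 1/4.
Deceased: Charles and Beatrice. Their combined 1/2 is pooled and carried to generation 2.
At generation 2 (Martin, George, Isaac, Victor) there are 4 shares of (1/2)/4 = 1/8 each.
Living: Martin, George, Isaac, and Victor — each takes 1/8.

Edmund 1/4; George 1/8; Isaac 1/8; Martin 1/8; Victor 1/8; Winifred 1/4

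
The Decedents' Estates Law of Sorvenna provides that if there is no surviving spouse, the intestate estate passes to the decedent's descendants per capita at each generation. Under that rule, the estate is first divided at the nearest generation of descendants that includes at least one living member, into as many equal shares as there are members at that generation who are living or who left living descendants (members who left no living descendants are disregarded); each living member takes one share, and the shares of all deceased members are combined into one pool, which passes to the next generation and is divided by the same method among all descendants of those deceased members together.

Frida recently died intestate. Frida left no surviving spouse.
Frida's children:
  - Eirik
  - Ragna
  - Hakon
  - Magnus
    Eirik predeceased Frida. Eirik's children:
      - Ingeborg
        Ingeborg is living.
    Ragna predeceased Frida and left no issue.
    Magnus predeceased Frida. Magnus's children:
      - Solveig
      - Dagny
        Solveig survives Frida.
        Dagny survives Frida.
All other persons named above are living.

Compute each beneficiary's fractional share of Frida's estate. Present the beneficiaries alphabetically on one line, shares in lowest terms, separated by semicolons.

Dagny 2/9; Hakon 1/3; Ingeborg 2/9; Solveig 2/9

There is no surviving spouse, so the entire estate passes to Frida's descendants per capita at each generation.
At generation 1 (Eirik, Hakon, Magnus) there are 3 shares of (1)/3 = 1/3 each.
Living: Hakon — each takes 1/3.
Deceased: Eirik and Magnus. Their combined 2/3 is pooled and carried to generation 2.
At generation 2 (Ingeborg, Solveig, Dagny) there are 3 shares of (2/3)/3 = 2/9 each.
Living: Ingeborg, Solveig, and Dagny — each takes 2/9.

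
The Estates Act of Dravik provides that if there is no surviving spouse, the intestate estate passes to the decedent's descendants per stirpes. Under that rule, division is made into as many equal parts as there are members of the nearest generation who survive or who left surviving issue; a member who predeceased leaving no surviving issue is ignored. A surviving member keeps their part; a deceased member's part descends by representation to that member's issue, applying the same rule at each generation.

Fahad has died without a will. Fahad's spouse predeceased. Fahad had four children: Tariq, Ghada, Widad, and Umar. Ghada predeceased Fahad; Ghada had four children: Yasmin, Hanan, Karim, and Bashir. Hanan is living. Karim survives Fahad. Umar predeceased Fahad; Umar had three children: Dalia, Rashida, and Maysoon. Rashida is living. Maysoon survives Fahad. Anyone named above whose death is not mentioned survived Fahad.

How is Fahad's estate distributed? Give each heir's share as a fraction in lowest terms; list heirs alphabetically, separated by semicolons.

There is no surviving spouse, so the entire estate passes to Fahad's descendants per stirpes.
The estate is divided into 4 equal shares of 1/4 among Tariq, Ghada, Widad, Umar.
Tariq is living and takes 1/4.
Ghada predeceased; the 1/4 allotted to Ghada's branch passes to Ghada's issue by representation.
The 1/4 is divided into 4 equal shares of 1/16 among Yasmin, Hanan, Karim, Bashir.
Yasmin is living and takes 1/16.
Hanan is living and takes 1/16.
Karim is living and takes 1/16.
Bashir is living and takes 1/16.
Widad is living and takes 1/4.
Umar predeceased; the 1/4 allotted to Umar's branch passes to Umar's issue by representation.
The 1/4 is divided into 3 equal shares of 1/12 among Dalia, Rashida, Maysoon.
Dalia is living and takes 1/12.
Rashida is living and takes 1/12.
Maysoon is living and takes 1/12.

Bashir 1/16; Dalia 1/12; Hanan 1/16; Karim 1/16; Maysoon 1/12; Rashida 1/12; Tariq 1/4; Widad 1/4; Yasmin 1/16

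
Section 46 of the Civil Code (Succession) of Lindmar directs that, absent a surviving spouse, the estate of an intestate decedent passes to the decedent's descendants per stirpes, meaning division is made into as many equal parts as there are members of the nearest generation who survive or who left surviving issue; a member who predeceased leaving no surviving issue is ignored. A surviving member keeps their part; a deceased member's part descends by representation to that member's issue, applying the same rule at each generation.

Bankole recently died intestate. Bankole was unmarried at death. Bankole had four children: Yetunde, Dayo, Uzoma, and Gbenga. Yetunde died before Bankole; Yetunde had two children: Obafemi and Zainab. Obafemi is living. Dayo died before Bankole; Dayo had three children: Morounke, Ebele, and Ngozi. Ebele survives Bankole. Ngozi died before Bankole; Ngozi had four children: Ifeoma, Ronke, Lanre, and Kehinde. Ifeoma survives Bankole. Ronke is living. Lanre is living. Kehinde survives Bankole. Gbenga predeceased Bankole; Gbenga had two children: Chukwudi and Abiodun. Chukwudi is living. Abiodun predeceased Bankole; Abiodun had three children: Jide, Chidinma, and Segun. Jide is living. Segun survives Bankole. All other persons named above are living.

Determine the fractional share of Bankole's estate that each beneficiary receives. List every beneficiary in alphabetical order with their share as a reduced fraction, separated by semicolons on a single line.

There is no surviving spouse, so the entire estate passes to Bankole's descendants per stirpes.
The estate is divided into 4 equal shares of 1/4 among Yetunde, Dayo, Uzoma, Gbenga.
Yetunde predeceased; the 1/4 allotted to Yetunde's branch passes to Yetunde's issue by representation.
The 1/4 is divided into 2 equal shares of 1/8 among Obafemi, Zainab.
Obafemi is living and takes 1/8.
Zainab is living and takes 1/8.
Dayo predeceased; the 1/4 allotted to Dayo's branch passes to Dayo's issue by representation.
The 1/4 is divided into 3 equal shares of 1/12 among Morounke, Ebele, Ngozi.
Morounke is living and takes 1/12.
Ebele is living and takes 1/12.
Ngozi predeceased; the 1/12 allotted to Ngozi's branch passes to Ngozi's issue by representation.
The 1/12 is divided into 4 equal shares of 1/48 among Ifeoma, Ronke, Lanre, Kehinde.
Ifeoma is living and takes 1/48.
Ronke is living and takes 1/48.
Lanre is living and takes 1/48.
Kehinde is living and takes 1/48.
Uzoma is living and takes 1/4.
Gbenga predeceased; the 1/4 allotted to Gbenga's branch passes to Gbenga's issue by representation.
The 1/4 is divided into 2 equal shares of 1/8 among Chukwudi, Abiodun.
Chukwudi is living and takes 1/8.
Abiodun predeceased; the 1/8 allotted to Abiodun's branch passes to Abiodun's issue by representation.
The 1/8 is divided into 3 equal shares of 1/24 among Jide, Chidinma, Segun.
Jide is living and takes 1/24.
Chidinma is living and takes 1/24.
Segun is living and takes 1/24.

Chidinma 1/24; Chukwudi 1/8; Ebele 1/12; Ifeoma 1/48; Jide 1/24; Kehinde 1/48; Lanre 1/48; Morounke 1/12; Obafemi 1/8; Ronke 1/48; Segun 1/24; Uzoma 1/4; Zainab 1/8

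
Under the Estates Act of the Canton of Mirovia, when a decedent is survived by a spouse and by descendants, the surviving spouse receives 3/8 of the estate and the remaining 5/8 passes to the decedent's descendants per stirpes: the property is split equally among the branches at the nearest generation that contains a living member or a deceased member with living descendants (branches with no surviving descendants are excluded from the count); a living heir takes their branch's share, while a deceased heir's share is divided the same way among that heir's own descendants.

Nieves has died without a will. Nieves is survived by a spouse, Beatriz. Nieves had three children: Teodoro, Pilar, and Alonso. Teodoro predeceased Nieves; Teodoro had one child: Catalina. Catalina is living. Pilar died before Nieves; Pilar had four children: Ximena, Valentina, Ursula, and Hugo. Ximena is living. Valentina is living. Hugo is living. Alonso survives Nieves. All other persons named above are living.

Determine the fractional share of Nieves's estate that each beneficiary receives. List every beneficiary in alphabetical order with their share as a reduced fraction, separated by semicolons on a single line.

Beatriz, as surviving spouse, takes 3/8.
The remaining 5/8 passes to Nieves's descendants per stirpes.
The 5/8 is divided into 3 equal shares of 5/24 among Teodoro, Pilar, Alonso.
Teodoro predeceased; the 5/24 allotted to Teodoro's branch passes to Teodoro's issue by representation.
Catalina is the sole taker at this level and receives the full 5/24.
Pilar predeceased; the 5/24 allotted to Pilar's branch passes to Pilar's issue by representation.
The 5/24 is divided into 4 equal shares of 5/96 among Ximena, Valentina, Ursula, Hugo.
Ximena is living and takes 5/96.
Valentina is living and takes 5/96.
Ursula is living and takes 5/96.
Hugo is living and takes 5/96.
Alonso is living and takes 5/24.

Alonso 5/24; Beatriz 3/8; Catalina 5/24; Hugo 5/96; Ursula 5/96; Valentina 5/96; Ximena 5/96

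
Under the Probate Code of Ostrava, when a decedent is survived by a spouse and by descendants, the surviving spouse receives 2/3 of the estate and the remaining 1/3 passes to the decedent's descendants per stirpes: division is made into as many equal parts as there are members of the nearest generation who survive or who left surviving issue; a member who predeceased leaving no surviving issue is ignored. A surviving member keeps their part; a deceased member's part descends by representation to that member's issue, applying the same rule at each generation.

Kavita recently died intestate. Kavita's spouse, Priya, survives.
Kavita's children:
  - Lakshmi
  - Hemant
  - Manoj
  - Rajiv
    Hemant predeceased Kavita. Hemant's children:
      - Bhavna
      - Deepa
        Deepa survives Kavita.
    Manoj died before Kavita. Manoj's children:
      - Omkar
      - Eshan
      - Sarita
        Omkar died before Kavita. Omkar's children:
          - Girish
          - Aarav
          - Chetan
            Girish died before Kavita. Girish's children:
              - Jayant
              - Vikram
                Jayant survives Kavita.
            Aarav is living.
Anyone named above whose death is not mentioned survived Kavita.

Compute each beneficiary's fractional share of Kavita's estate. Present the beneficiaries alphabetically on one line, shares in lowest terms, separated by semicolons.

Priya, as surviving spouse, takes 2/3.
The remaining 1/3 passes to Kavita's descendants per stirpes.
The 1/3 is divided into 4 equal shares of 1/12 among Lakshmi, Hemant, Manoj, Rajiv.
Lakshmi is living and takes 1/12.
Hemant predeceased; the 1/12 allotted to Hemant's branch passes to Hemant's issue by representation.
The 1/12 is divided into 2 equal shares of 1/24 among Bhavna, Deepa.
Bhavna is living and takes 1/24.
Deepa is living and takes 1/24.
Manoj predeceased; the 1/12 allotted to Manoj's branch passes to Manoj's issue by representation.
The 1/12 is divided into 3 equal shares of 1/36 among Omkar, Eshan, Sarita.
Omkar predeceased; the 1/36 allotted to Omkar's branch passes to Omkar's issue by representation.
The 1/36 is divided into 3 equal shares of 1/108 among Girish, Aarav, Chetan.
Girish predeceased; the 1/108 allotted to Girish's branch passes to Girish's issue by representation.
The 1/108 is divided into 2 equal shares of 1/216 among Jayant, Vikram.
Jayant is living and takes 1/216.
Vikram is living and takes 1/216.
Aarav is living and takes 1/108.
Chetan is living and takes 1/108.
Eshan is living and takes 1/36.
Sarita is living and takes 1/36.
Rajiv is living and takes 1/12.

Aarav 1/108; Bhavna 1/24; Chetan 1/108; Deepa 1/24; Eshan 1/36; Jayant 1/216; Lakshmi 1/12; Priya 2/3; Rajiv 1/12; Sarita 1/36; Vikram 1/216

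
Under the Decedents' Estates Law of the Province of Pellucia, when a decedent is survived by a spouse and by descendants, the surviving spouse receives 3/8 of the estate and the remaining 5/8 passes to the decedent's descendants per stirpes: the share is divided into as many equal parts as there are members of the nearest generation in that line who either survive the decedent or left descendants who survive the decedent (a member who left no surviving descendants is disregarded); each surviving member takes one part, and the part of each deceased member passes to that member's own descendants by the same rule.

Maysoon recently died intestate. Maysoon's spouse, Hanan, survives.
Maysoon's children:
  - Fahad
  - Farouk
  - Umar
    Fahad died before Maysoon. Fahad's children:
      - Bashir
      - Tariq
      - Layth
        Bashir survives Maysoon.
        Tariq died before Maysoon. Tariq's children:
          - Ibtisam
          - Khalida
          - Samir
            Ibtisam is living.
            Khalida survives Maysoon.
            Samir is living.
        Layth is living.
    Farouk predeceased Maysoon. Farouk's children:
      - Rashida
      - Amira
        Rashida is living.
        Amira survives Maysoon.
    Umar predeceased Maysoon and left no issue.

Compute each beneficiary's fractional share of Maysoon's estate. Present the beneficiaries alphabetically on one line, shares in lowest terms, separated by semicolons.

Amira 5/32; Bashir 5/48; Hanan 3/8; Ibtisam 5/144; Khalida 5/144; Layth 5/48; Rashida 5/32; Samir 5/144

Hanan, as surviving spouse, takes 3/8.
The remaining 5/8 passes to Maysoon's descendants per stirpes.
Umar left no surviving issue, so that branch lapses and is disregarded.
The 5/8 is divided into 2 equal shares of 5/16 among Fahad, Farouk.
Fahad predeceased; the 5/16 allotted to Fahad's branch passes to Fahad's issue by representation.
The 5/16 is divided into 3 equal shares of 5/48 among Bashir, Tariq, Layth.
Bashir is living and takes 5/48.
Tariq predeceased; the 5/48 allotted to Tariq's branch passes to Tariq's issue by representation.
The 5/48 is divided into 3 equal shares of 5/144 among Ibtisam, Khalida, Samir.
Ibtisam is living and takes 5/144.
Khalida is living and takes 5/144.
Samir is living and takes 5/144.
Layth is living and takes 5/48.
Farouk predeceased; the 5/16 allotted to Farouk's branch passes to Farouk's issue by representation.
The 5/16 is divided into 2 equal shares of 5/32 among Rashida, Amira.
Rashida is living and takes 5/32.
Amira is living and takes 5/32.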